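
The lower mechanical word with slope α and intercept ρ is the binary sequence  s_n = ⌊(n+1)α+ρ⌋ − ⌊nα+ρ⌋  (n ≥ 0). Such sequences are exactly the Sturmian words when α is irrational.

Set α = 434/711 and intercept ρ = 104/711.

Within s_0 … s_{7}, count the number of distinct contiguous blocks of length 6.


t_n = ⌊(n·434+104)/711⌋ for n = 0 … 8:
  n=0…8: ⌊104/711⌋=0 ⌊538/711⌋=0 ⌊972/711⌋=1 ⌊1406/711⌋=1 ⌊1840/711⌋=2 ⌊2274/711⌋=3 ⌊2708/711⌋=3 ⌊3142/711⌋=4 ⌊3576/711⌋=5
s_n = t_(n+1) − t_n for n = 0 … 7 gives
prefix = 01011011
slide a length-6 window over [0..5] … [2..7] (3 windows); first occurrence of each distinct factor:
  [  0..  5] 010110
  [  1..  6] 101101
  [  2..  7] 011011
distinct factors: {010110, 011011, 101101}
count = 3  (Sturmian bound for length 6 is 7)

3


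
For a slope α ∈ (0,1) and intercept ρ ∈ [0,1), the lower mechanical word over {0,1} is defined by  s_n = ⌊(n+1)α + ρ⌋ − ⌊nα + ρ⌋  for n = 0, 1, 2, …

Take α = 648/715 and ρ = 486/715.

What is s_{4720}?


(n+1)α + ρ = (4721·648 + 486) / 715 = 3059694/715
nα + ρ     = (4720·648 + 486) / 715 = 3059046/715
⌊3059694/715⌋ = 4279,  ⌊3059046/715⌋ = 4278
s_{4720} = 4279 − 4278 = 1

1


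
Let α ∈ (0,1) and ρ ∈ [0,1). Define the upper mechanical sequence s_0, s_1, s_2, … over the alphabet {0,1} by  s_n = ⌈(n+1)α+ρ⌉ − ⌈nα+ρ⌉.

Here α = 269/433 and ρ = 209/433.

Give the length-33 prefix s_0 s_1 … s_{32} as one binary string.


n=0: ⌈(1·269+209)/433⌉ − ⌈(0·269+209)/433⌉ = ⌈478/433⌉ − ⌈209/433⌉ = 2 − 1 = 1
n=1: ⌈(2·269+209)/433⌉ − ⌈(1·269+209)/433⌉ = ⌈747/433⌉ − ⌈478/433⌉ = 2 − 2 = 0
n=2: ⌈(3·269+209)/433⌉ − ⌈(2·269+209)/433⌉ = ⌈1016/433⌉ − ⌈747/433⌉ = 3 − 2 = 1
n=3: ⌈(4·269+209)/433⌉ − ⌈(3·269+209)/433⌉ = ⌈1285/433⌉ − ⌈1016/433⌉ = 3 − 3 = 0
n=4: ⌈(5·269+209)/433⌉ − ⌈(4·269+209)/433⌉ = ⌈1554/433⌉ − ⌈1285/433⌉ = 4 − 3 = 1
n=5: ⌈(6·269+209)/433⌉ − ⌈(5·269+209)/433⌉ = ⌈1823/433⌉ − ⌈1554/433⌉ = 5 − 4 = 1
n=6: ⌈(7·269+209)/433⌉ − ⌈(6·269+209)/433⌉ = ⌈2092/433⌉ − ⌈1823/433⌉ = 5 − 5 = 0
n=7: ⌈(8·269+209)/433⌉ − ⌈(7·269+209)/433⌉ = ⌈2361/433⌉ − ⌈2092/433⌉ = 6 − 5 = 1
n=8: ⌈(9·269+209)/433⌉ − ⌈(8·269+209)/433⌉ = ⌈2630/433⌉ − ⌈2361/433⌉ = 7 − 6 = 1
n=9: ⌈(10·269+209)/433⌉ − ⌈(9·269+209)/433⌉ = ⌈2899/433⌉ − ⌈2630/433⌉ = 7 − 7 = 0
n=10: ⌈(11·269+209)/433⌉ − ⌈(10·269+209)/433⌉ = ⌈3168/433⌉ − ⌈2899/433⌉ = 8 − 7 = 1
n=11: ⌈(12·269+209)/433⌉ − ⌈(11·269+209)/433⌉ = ⌈3437/433⌉ − ⌈3168/433⌉ = 8 − 8 = 0
n=12: ⌈(13·269+209)/433⌉ − ⌈(12·269+209)/433⌉ = ⌈3706/433⌉ − ⌈3437/433⌉ = 9 − 8 = 1
n=13: ⌈(14·269+209)/433⌉ − ⌈(13·269+209)/433⌉ = ⌈3975/433⌉ − ⌈3706/433⌉ = 10 − 9 = 1
n=14: ⌈(15·269+209)/433⌉ − ⌈(14·269+209)/433⌉ = ⌈4244/433⌉ − ⌈3975/433⌉ = 10 − 10 = 0
n=15: ⌈(16·269+209)/433⌉ − ⌈(15·269+209)/433⌉ = ⌈4513/433⌉ − ⌈4244/433⌉ = 11 − 10 = 1
n=16: ⌈(17·269+209)/433⌉ − ⌈(16·269+209)/433⌉ = ⌈4782/433⌉ − ⌈4513/433⌉ = 12 − 11 = 1
n=17: ⌈(18·269+209)/433⌉ − ⌈(17·269+209)/433⌉ = ⌈5051/433⌉ − ⌈4782/433⌉ = 12 − 12 = 0
n=18: ⌈(19·269+209)/433⌉ − ⌈(18·269+209)/433⌉ = ⌈5320/433⌉ − ⌈5051/433⌉ = 13 − 12 = 1
n=19: ⌈(20·269+209)/433⌉ − ⌈(19·269+209)/433⌉ = ⌈5589/433⌉ − ⌈5320/433⌉ = 13 − 13 = 0
n=20: ⌈(21·269+209)/433⌉ − ⌈(20·269+209)/433⌉ = ⌈5858/433⌉ − ⌈5589/433⌉ = 14 − 13 = 1
n=21: ⌈(22·269+209)/433⌉ − ⌈(21·269+209)/433⌉ = ⌈6127/433⌉ − ⌈5858/433⌉ = 15 − 14 = 1
n=22: ⌈(23·269+209)/433⌉ − ⌈(22·269+209)/433⌉ = ⌈6396/433⌉ − ⌈6127/433⌉ = 15 − 15 = 0
n=23: ⌈(24·269+209)/433⌉ − ⌈(23·269+209)/433⌉ = ⌈6665/433⌉ − ⌈6396/433⌉ = 16 − 15 = 1
n=24: ⌈(25·269+209)/433⌉ − ⌈(24·269+209)/433⌉ = ⌈6934/433⌉ − ⌈6665/433⌉ = 17 − 16 = 1
n=25: ⌈(26·269+209)/433⌉ − ⌈(25·269+209)/433⌉ = ⌈7203/433⌉ − ⌈6934/433⌉ = 17 − 17 = 0
n=26: ⌈(27·269+209)/433⌉ − ⌈(26·269+209)/433⌉ = ⌈7472/433⌉ − ⌈7203/433⌉ = 18 − 17 = 1
n=27: ⌈(28·269+209)/433⌉ − ⌈(27·269+209)/433⌉ = ⌈7741/433⌉ − ⌈7472/433⌉ = 18 − 18 = 0
n=28: ⌈(29·269+209)/433⌉ − ⌈(28·269+209)/433⌉ = ⌈8010/433⌉ − ⌈7741/433⌉ = 19 − 18 = 1
n=29: ⌈(30·269+209)/433⌉ − ⌈(29·269+209)/433⌉ = ⌈8279/433⌉ − ⌈8010/433⌉ = 20 − 19 = 1
n=30: ⌈(31·269+209)/433⌉ − ⌈(30·269+209)/433⌉ = ⌈8548/433⌉ − ⌈8279/433⌉ = 20 − 20 = 0
n=31: ⌈(32·269+209)/433⌉ − ⌈(31·269+209)/433⌉ = ⌈8817/433⌉ − ⌈8548/433⌉ = 21 − 20 = 1
n=32: ⌈(33·269+209)/433⌉ − ⌈(32·269+209)/433⌉ = ⌈9086/433⌉ − ⌈8817/433⌉ = 21 − 21 = 0

101011011010110110101101101011010


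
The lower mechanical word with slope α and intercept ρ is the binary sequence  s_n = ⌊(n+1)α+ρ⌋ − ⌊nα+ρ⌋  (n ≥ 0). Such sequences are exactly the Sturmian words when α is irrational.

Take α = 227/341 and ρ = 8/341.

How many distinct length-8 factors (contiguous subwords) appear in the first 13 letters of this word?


3

t_n = ⌊(n·227+8)/341⌋ for n = 0 … 13:
  n=0…9: ⌊8/341⌋=0 ⌊235/341⌋=0 ⌊462/341⌋=1 ⌊689/341⌋=2 ⌊916/341⌋=2 ⌊1143/341⌋=3 ⌊1370/341⌋=4 ⌊1597/341⌋=4 ⌊1824/341⌋=5 ⌊2051/341⌋=6
  n=10…13: ⌊2278/341⌋=6 ⌊2505/341⌋=7 ⌊2732/341⌋=8 ⌊2959/341⌋=8
s_n = t_(n+1) − t_n for n = 0 … 12 gives
prefix = 0110110110110
slide a length-8 window over [0..7] … [5..12] (6 windows); first occurrence of each distinct factor:
  [  0..  7] 01101101
  [  1..  8] 11011011
  [  2..  9] 10110110
  (the other 3 windows repeat one of these)
distinct factors: {01101101, 10110110, 11011011}
count = 3  (Sturmian bound for length 8 is 9)


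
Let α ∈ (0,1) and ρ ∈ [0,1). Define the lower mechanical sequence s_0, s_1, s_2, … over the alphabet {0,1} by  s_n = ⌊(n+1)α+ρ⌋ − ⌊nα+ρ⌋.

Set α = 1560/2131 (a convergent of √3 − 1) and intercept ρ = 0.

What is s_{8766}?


0

(n+1)α + ρ = (8767·1560) / 2131 = 13676520/2131
nα + ρ     = (8766·1560) / 2131 = 13674960/2131
⌊13676520/2131⌋ = 6417,  ⌊13674960/2131⌋ = 6417
s_{8766} = 6417 − 6417 = 0


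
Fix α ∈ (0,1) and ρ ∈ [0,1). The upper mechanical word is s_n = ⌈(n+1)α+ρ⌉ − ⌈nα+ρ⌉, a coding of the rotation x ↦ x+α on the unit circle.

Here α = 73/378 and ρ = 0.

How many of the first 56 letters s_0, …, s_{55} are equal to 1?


11

#1s = Σ_{n=0}^{55} s_n = Σ_{n=0}^{55} (⌈(n+1)α+ρ⌉ − ⌈nα+ρ⌉)
the sum telescopes: every ⌈nα+ρ⌉ with 0 < n < 56 appears once with + and once with −, leaving ⌈56α+ρ⌉ − ⌈0·α+ρ⌉
56α + ρ = (56·73) / 378 = 4088/378
ρ = 0/378
⌈4088/378⌉ = 11,  ⌈0/378⌉ = 0
#1s = 11 − 0 = 11


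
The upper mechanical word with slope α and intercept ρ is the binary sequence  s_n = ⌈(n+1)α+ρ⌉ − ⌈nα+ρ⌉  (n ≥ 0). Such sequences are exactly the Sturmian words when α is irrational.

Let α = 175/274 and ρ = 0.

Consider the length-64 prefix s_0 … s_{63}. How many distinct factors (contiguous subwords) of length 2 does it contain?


t_n = ⌈(n·175)/274⌉ for n = 0 … 64:
  n=0…9: ⌈0/274⌉=0 ⌈175/274⌉=1 ⌈350/274⌉=2 ⌈525/274⌉=2 ⌈700/274⌉=3 ⌈875/274⌉=4 ⌈1050/274⌉=4 ⌈1225/274⌉=5 ⌈1400/274⌉=6 ⌈1575/274⌉=6
  n=10…19: ⌈1750/274⌉=7 ⌈1925/274⌉=8 ⌈2100/274⌉=8 ⌈2275/274⌉=9 ⌈2450/274⌉=9 ⌈2625/274⌉=10 ⌈2800/274⌉=11 ⌈2975/274⌉=11 ⌈3150/274⌉=12 ⌈3325/274⌉=13
  n=20…29: ⌈3500/274⌉=13 ⌈3675/274⌉=14 ⌈3850/274⌉=15 ⌈4025/274⌉=15 ⌈4200/274⌉=16 ⌈4375/274⌉=16 ⌈4550/274⌉=17 ⌈4725/274⌉=18 ⌈4900/274⌉=18 ⌈5075/274⌉=19
  n=30…39: ⌈5250/274⌉=20 ⌈5425/274⌉=20 ⌈5600/274⌉=21 ⌈5775/274⌉=22 ⌈5950/274⌉=22 ⌈6125/274⌉=23 ⌈6300/274⌉=23 ⌈6475/274⌉=24 ⌈6650/274⌉=25 ⌈6825/274⌉=25
  n=40…49: ⌈7000/274⌉=26 ⌈7175/274⌉=27 ⌈7350/274⌉=27 ⌈7525/274⌉=28 ⌈7700/274⌉=29 ⌈7875/274⌉=29 ⌈8050/274⌉=30 ⌈8225/274⌉=31 ⌈8400/274⌉=31 ⌈8575/274⌉=32
  n=50…59: ⌈8750/274⌉=32 ⌈8925/274⌉=33 ⌈9100/274⌉=34 ⌈9275/274⌉=34 ⌈9450/274⌉=35 ⌈9625/274⌉=36 ⌈9800/274⌉=36 ⌈9975/274⌉=37 ⌈10150/274⌉=38 ⌈10325/274⌉=38
  n=60…64: ⌈10500/274⌉=39 ⌈10675/274⌉=39 ⌈10850/274⌉=40 ⌈11025/274⌉=41 ⌈11200/274⌉=41
s_n = t_(n+1) − t_n for n = 0 … 63 gives
prefix = 1101101101101011011011010110110110101101101101101011011011010110
slide a length-2 window over [0..1] … [62..63] (63 windows); first occurrence of each distinct factor:
  [  0..  1] 11
  [  1..  2] 10
  [  2..  3] 01
  (the other 60 windows repeat one of these)
distinct factors: {01, 10, 11}
count = 3  (Sturmian bound for length 2 is 3)

3


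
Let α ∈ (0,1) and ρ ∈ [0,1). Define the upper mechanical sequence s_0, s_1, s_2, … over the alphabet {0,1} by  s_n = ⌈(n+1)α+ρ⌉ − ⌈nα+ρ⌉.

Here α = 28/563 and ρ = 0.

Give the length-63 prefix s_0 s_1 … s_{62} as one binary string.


100000000000000000001000000000000000000010000000000000000000100

n=0: ⌈(1·28)/563⌉ − ⌈(0·28)/563⌉ = ⌈28/563⌉ − ⌈0/563⌉ = 1 − 0 = 1
n=1: ⌈(2·28)/563⌉ − ⌈(1·28)/563⌉ = ⌈56/563⌉ − ⌈28/563⌉ = 1 − 1 = 0
n=2: ⌈(3·28)/563⌉ − ⌈(2·28)/563⌉ = ⌈84/563⌉ − ⌈56/563⌉ = 1 − 1 = 0
n=3: ⌈(4·28)/563⌉ − ⌈(3·28)/563⌉ = ⌈112/563⌉ − ⌈84/563⌉ = 1 − 1 = 0
n=4: ⌈(5·28)/563⌉ − ⌈(4·28)/563⌉ = ⌈140/563⌉ − ⌈112/563⌉ = 1 − 1 = 0
n=5: ⌈(6·28)/563⌉ − ⌈(5·28)/563⌉ = ⌈168/563⌉ − ⌈140/563⌉ = 1 − 1 = 0
n=6: ⌈(7·28)/563⌉ − ⌈(6·28)/563⌉ = ⌈196/563⌉ − ⌈168/563⌉ = 1 − 1 = 0
n=7: ⌈(8·28)/563⌉ − ⌈(7·28)/563⌉ = ⌈224/563⌉ − ⌈196/563⌉ = 1 − 1 = 0
n=8: ⌈(9·28)/563⌉ − ⌈(8·28)/563⌉ = ⌈252/563⌉ − ⌈224/563⌉ = 1 − 1 = 0
n=9: ⌈(10·28)/563⌉ − ⌈(9·28)/563⌉ = ⌈280/563⌉ − ⌈252/563⌉ = 1 − 1 = 0
n=10: ⌈(11·28)/563⌉ − ⌈(10·28)/563⌉ = ⌈308/563⌉ − ⌈280/563⌉ = 1 − 1 = 0
n=11: ⌈(12·28)/563⌉ − ⌈(11·28)/563⌉ = ⌈336/563⌉ − ⌈308/563⌉ = 1 − 1 = 0
n=12: ⌈(13·28)/563⌉ − ⌈(12·28)/563⌉ = ⌈364/563⌉ − ⌈336/563⌉ = 1 − 1 = 0
n=13: ⌈(14·28)/563⌉ − ⌈(13·28)/563⌉ = ⌈392/563⌉ − ⌈364/563⌉ = 1 − 1 = 0
n=14: ⌈(15·28)/563⌉ − ⌈(14·28)/563⌉ = ⌈420/563⌉ − ⌈392/563⌉ = 1 − 1 = 0
n=15: ⌈(16·28)/563⌉ − ⌈(15·28)/563⌉ = ⌈448/563⌉ − ⌈420/563⌉ = 1 − 1 = 0
n=16: ⌈(17·28)/563⌉ − ⌈(16·28)/563⌉ = ⌈476/563⌉ − ⌈448/563⌉ = 1 − 1 = 0
n=17: ⌈(18·28)/563⌉ − ⌈(17·28)/563⌉ = ⌈504/563⌉ − ⌈476/563⌉ = 1 − 1 = 0
n=18: ⌈(19·28)/563⌉ − ⌈(18·28)/563⌉ = ⌈532/563⌉ − ⌈504/563⌉ = 1 − 1 = 0
n=19: ⌈(20·28)/563⌉ − ⌈(19·28)/563⌉ = ⌈560/563⌉ − ⌈532/563⌉ = 1 − 1 = 0
n=20: ⌈(21·28)/563⌉ − ⌈(20·28)/563⌉ = ⌈588/563⌉ − ⌈560/563⌉ = 2 − 1 = 1
n=21: ⌈(22·28)/563⌉ − ⌈(21·28)/563⌉ = ⌈616/563⌉ − ⌈588/563⌉ = 2 − 2 = 0
n=22: ⌈(23·28)/563⌉ − ⌈(22·28)/563⌉ = ⌈644/563⌉ − ⌈616/563⌉ = 2 − 2 = 0
n=23: ⌈(24·28)/563⌉ − ⌈(23·28)/563⌉ = ⌈672/563⌉ − ⌈644/563⌉ = 2 − 2 = 0
n=24: ⌈(25·28)/563⌉ − ⌈(24·28)/563⌉ = ⌈700/563⌉ − ⌈672/563⌉ = 2 − 2 = 0
n=25: ⌈(26·28)/563⌉ − ⌈(25·28)/563⌉ = ⌈728/563⌉ − ⌈700/563⌉ = 2 − 2 = 0
n=26: ⌈(27·28)/563⌉ − ⌈(26·28)/563⌉ = ⌈756/563⌉ − ⌈728/563⌉ = 2 − 2 = 0
n=27: ⌈(28·28)/563⌉ − ⌈(27·28)/563⌉ = ⌈784/563⌉ − ⌈756/563⌉ = 2 − 2 = 0
n=28: ⌈(29·28)/563⌉ − ⌈(28·28)/563⌉ = ⌈812/563⌉ − ⌈784/563⌉ = 2 − 2 = 0
n=29: ⌈(30·28)/563⌉ − ⌈(29·28)/563⌉ = ⌈840/563⌉ − ⌈812/563⌉ = 2 − 2 = 0
n=30: ⌈(31·28)/563⌉ − ⌈(30·28)/563⌉ = ⌈868/563⌉ − ⌈840/563⌉ = 2 − 2 = 0
n=31: ⌈(32·28)/563⌉ − ⌈(31·28)/563⌉ = ⌈896/563⌉ − ⌈868/563⌉ = 2 − 2 = 0
n=32: ⌈(33·28)/563⌉ − ⌈(32·28)/563⌉ = ⌈924/563⌉ − ⌈896/563⌉ = 2 − 2 = 0
n=33: ⌈(34·28)/563⌉ − ⌈(33·28)/563⌉ = ⌈952/563⌉ − ⌈924/563⌉ = 2 − 2 = 0
n=34: ⌈(35·28)/563⌉ − ⌈(34·28)/563⌉ = ⌈980/563⌉ − ⌈952/563⌉ = 2 − 2 = 0
n=35: ⌈(36·28)/563⌉ − ⌈(35·28)/563⌉ = ⌈1008/563⌉ − ⌈980/563⌉ = 2 − 2 = 0
n=36: ⌈(37·28)/563⌉ − ⌈(36·28)/563⌉ = ⌈1036/563⌉ − ⌈1008/563⌉ = 2 − 2 = 0
n=37: ⌈(38·28)/563⌉ − ⌈(37·28)/563⌉ = ⌈1064/563⌉ − ⌈1036/563⌉ = 2 − 2 = 0
n=38: ⌈(39·28)/563⌉ − ⌈(38·28)/563⌉ = ⌈1092/563⌉ − ⌈1064/563⌉ = 2 − 2 = 0
n=39: ⌈(40·28)/563⌉ − ⌈(39·28)/563⌉ = ⌈1120/563⌉ − ⌈1092/563⌉ = 2 − 2 = 0
n=40: ⌈(41·28)/563⌉ − ⌈(40·28)/563⌉ = ⌈1148/563⌉ − ⌈1120/563⌉ = 3 − 2 = 1
n=41: ⌈(42·28)/563⌉ − ⌈(41·28)/563⌉ = ⌈1176/563⌉ − ⌈1148/563⌉ = 3 − 3 = 0
n=42: ⌈(43·28)/563⌉ − ⌈(42·28)/563⌉ = ⌈1204/563⌉ − ⌈1176/563⌉ = 3 − 3 = 0
n=43: ⌈(44·28)/563⌉ − ⌈(43·28)/563⌉ = ⌈1232/563⌉ − ⌈1204/563⌉ = 3 − 3 = 0
n=44: ⌈(45·28)/563⌉ − ⌈(44·28)/563⌉ = ⌈1260/563⌉ − ⌈1232/563⌉ = 3 − 3 = 0
n=45: ⌈(46·28)/563⌉ − ⌈(45·28)/563⌉ = ⌈1288/563⌉ − ⌈1260/563⌉ = 3 − 3 = 0
n=46: ⌈(47·28)/563⌉ − ⌈(46·28)/563⌉ = ⌈1316/563⌉ − ⌈1288/563⌉ = 3 − 3 = 0
n=47: ⌈(48·28)/563⌉ − ⌈(47·28)/563⌉ = ⌈1344/563⌉ − ⌈1316/563⌉ = 3 − 3 = 0
n=48: ⌈(49·28)/563⌉ − ⌈(48·28)/563⌉ = ⌈1372/563⌉ − ⌈1344/563⌉ = 3 − 3 = 0
n=49: ⌈(50·28)/563⌉ − ⌈(49·28)/563⌉ = ⌈1400/563⌉ − ⌈1372/563⌉ = 3 − 3 = 0
n=50: ⌈(51·28)/563⌉ − ⌈(50·28)/563⌉ = ⌈1428/563⌉ − ⌈1400/563⌉ = 3 − 3 = 0
n=51: ⌈(52·28)/563⌉ − ⌈(51·28)/563⌉ = ⌈1456/563⌉ − ⌈1428/563⌉ = 3 − 3 = 0
n=52: ⌈(53·28)/563⌉ − ⌈(52·28)/563⌉ = ⌈1484/563⌉ − ⌈1456/563⌉ = 3 − 3 = 0
n=53: ⌈(54·28)/563⌉ − ⌈(53·28)/563⌉ = ⌈1512/563⌉ − ⌈1484/563⌉ = 3 − 3 = 0
n=54: ⌈(55·28)/563⌉ − ⌈(54·28)/563⌉ = ⌈1540/563⌉ − ⌈1512/563⌉ = 3 − 3 = 0
n=55: ⌈(56·28)/563⌉ − ⌈(55·28)/563⌉ = ⌈1568/563⌉ − ⌈1540/563⌉ = 3 − 3 = 0
n=56: ⌈(57·28)/563⌉ − ⌈(56·28)/563⌉ = ⌈1596/563⌉ − ⌈1568/563⌉ = 3 − 3 = 0
n=57: ⌈(58·28)/563⌉ − ⌈(57·28)/563⌉ = ⌈1624/563⌉ − ⌈1596/563⌉ = 3 − 3 = 0
n=58: ⌈(59·28)/563⌉ − ⌈(58·28)/563⌉ = ⌈1652/563⌉ − ⌈1624/563⌉ = 3 − 3 = 0
n=59: ⌈(60·28)/563⌉ − ⌈(59·28)/563⌉ = ⌈1680/563⌉ − ⌈1652/563⌉ = 3 − 3 = 0
n=60: ⌈(61·28)/563⌉ − ⌈(60·28)/563⌉ = ⌈1708/563⌉ − ⌈1680/563⌉ = 4 − 3 = 1
n=61: ⌈(62·28)/563⌉ − ⌈(61·28)/563⌉ = ⌈1736/563⌉ − ⌈1708/563⌉ = 4 − 4 = 0
n=62: ⌈(63·28)/563⌉ − ⌈(62·28)/563⌉ = ⌈1764/563⌉ − ⌈1736/563⌉ = 4 − 4 = 0


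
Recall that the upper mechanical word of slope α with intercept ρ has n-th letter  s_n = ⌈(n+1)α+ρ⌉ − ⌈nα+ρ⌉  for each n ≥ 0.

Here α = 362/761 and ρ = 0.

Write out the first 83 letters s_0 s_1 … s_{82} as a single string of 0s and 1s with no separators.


n=0: ⌈(1·362)/761⌉ − ⌈(0·362)/761⌉ = ⌈362/761⌉ − ⌈0/761⌉ = 1 − 0 = 1
n=1: ⌈(2·362)/761⌉ − ⌈(1·362)/761⌉ = ⌈724/761⌉ − ⌈362/761⌉ = 1 − 1 = 0
n=2: ⌈(3·362)/761⌉ − ⌈(2·362)/761⌉ = ⌈1086/761⌉ − ⌈724/761⌉ = 2 − 1 = 1
n=3: ⌈(4·362)/761⌉ − ⌈(3·362)/761⌉ = ⌈1448/761⌉ − ⌈1086/761⌉ = 2 − 2 = 0
n=4: ⌈(5·362)/761⌉ − ⌈(4·362)/761⌉ = ⌈1810/761⌉ − ⌈1448/761⌉ = 3 − 2 = 1
n=5: ⌈(6·362)/761⌉ − ⌈(5·362)/761⌉ = ⌈2172/761⌉ − ⌈1810/761⌉ = 3 − 3 = 0
n=6: ⌈(7·362)/761⌉ − ⌈(6·362)/761⌉ = ⌈2534/761⌉ − ⌈2172/761⌉ = 4 − 3 = 1
n=7: ⌈(8·362)/761⌉ − ⌈(7·362)/761⌉ = ⌈2896/761⌉ − ⌈2534/761⌉ = 4 − 4 = 0
n=8: ⌈(9·362)/761⌉ − ⌈(8·362)/761⌉ = ⌈3258/761⌉ − ⌈2896/761⌉ = 5 − 4 = 1
n=9: ⌈(10·362)/761⌉ − ⌈(9·362)/761⌉ = ⌈3620/761⌉ − ⌈3258/761⌉ = 5 − 5 = 0
n=10: ⌈(11·362)/761⌉ − ⌈(10·362)/761⌉ = ⌈3982/761⌉ − ⌈3620/761⌉ = 6 − 5 = 1
n=11: ⌈(12·362)/761⌉ − ⌈(11·362)/761⌉ = ⌈4344/761⌉ − ⌈3982/761⌉ = 6 − 6 = 0
n=12: ⌈(13·362)/761⌉ − ⌈(12·362)/761⌉ = ⌈4706/761⌉ − ⌈4344/761⌉ = 7 − 6 = 1
n=13: ⌈(14·362)/761⌉ − ⌈(13·362)/761⌉ = ⌈5068/761⌉ − ⌈4706/761⌉ = 7 − 7 = 0
n=14: ⌈(15·362)/761⌉ − ⌈(14·362)/761⌉ = ⌈5430/761⌉ − ⌈5068/761⌉ = 8 − 7 = 1
n=15: ⌈(16·362)/761⌉ − ⌈(15·362)/761⌉ = ⌈5792/761⌉ − ⌈5430/761⌉ = 8 − 8 = 0
n=16: ⌈(17·362)/761⌉ − ⌈(16·362)/761⌉ = ⌈6154/761⌉ − ⌈5792/761⌉ = 9 − 8 = 1
n=17: ⌈(18·362)/761⌉ − ⌈(17·362)/761⌉ = ⌈6516/761⌉ − ⌈6154/761⌉ = 9 − 9 = 0
n=18: ⌈(19·362)/761⌉ − ⌈(18·362)/761⌉ = ⌈6878/761⌉ − ⌈6516/761⌉ = 10 − 9 = 1
n=19: ⌈(20·362)/761⌉ − ⌈(19·362)/761⌉ = ⌈7240/761⌉ − ⌈6878/761⌉ = 10 − 10 = 0
n=20: ⌈(21·362)/761⌉ − ⌈(20·362)/761⌉ = ⌈7602/761⌉ − ⌈7240/761⌉ = 10 − 10 = 0
n=21: ⌈(22·362)/761⌉ − ⌈(21·362)/761⌉ = ⌈7964/761⌉ − ⌈7602/761⌉ = 11 − 10 = 1
n=22: ⌈(23·362)/761⌉ − ⌈(22·362)/761⌉ = ⌈8326/761⌉ − ⌈7964/761⌉ = 11 − 11 = 0
n=23: ⌈(24·362)/761⌉ − ⌈(23·362)/761⌉ = ⌈8688/761⌉ − ⌈8326/761⌉ = 12 − 11 = 1
n=24: ⌈(25·362)/761⌉ − ⌈(24·362)/761⌉ = ⌈9050/761⌉ − ⌈8688/761⌉ = 12 − 12 = 0
n=25: ⌈(26·362)/761⌉ − ⌈(25·362)/761⌉ = ⌈9412/761⌉ − ⌈9050/761⌉ = 13 − 12 = 1
n=26: ⌈(27·362)/761⌉ − ⌈(26·362)/761⌉ = ⌈9774/761⌉ − ⌈9412/761⌉ = 13 − 13 = 0
n=27: ⌈(28·362)/761⌉ − ⌈(27·362)/761⌉ = ⌈10136/761⌉ − ⌈9774/761⌉ = 14 − 13 = 1
n=28: ⌈(29·362)/761⌉ − ⌈(28·362)/761⌉ = ⌈10498/761⌉ − ⌈10136/761⌉ = 14 − 14 = 0
n=29: ⌈(30·362)/761⌉ − ⌈(29·362)/761⌉ = ⌈10860/761⌉ − ⌈10498/761⌉ = 15 − 14 = 1
n=30: ⌈(31·362)/761⌉ − ⌈(30·362)/761⌉ = ⌈11222/761⌉ − ⌈10860/761⌉ = 15 − 15 = 0
n=31: ⌈(32·362)/761⌉ − ⌈(31·362)/761⌉ = ⌈11584/761⌉ − ⌈11222/761⌉ = 16 − 15 = 1
n=32: ⌈(33·362)/761⌉ − ⌈(32·362)/761⌉ = ⌈11946/761⌉ − ⌈11584/761⌉ = 16 − 16 = 0
n=33: ⌈(34·362)/761⌉ − ⌈(33·362)/761⌉ = ⌈12308/761⌉ − ⌈11946/761⌉ = 17 − 16 = 1
n=34: ⌈(35·362)/761⌉ − ⌈(34·362)/761⌉ = ⌈12670/761⌉ − ⌈12308/761⌉ = 17 − 17 = 0
n=35: ⌈(36·362)/761⌉ − ⌈(35·362)/761⌉ = ⌈13032/761⌉ − ⌈12670/761⌉ = 18 − 17 = 1
n=36: ⌈(37·362)/761⌉ − ⌈(36·362)/761⌉ = ⌈13394/761⌉ − ⌈13032/761⌉ = 18 − 18 = 0
n=37: ⌈(38·362)/761⌉ − ⌈(37·362)/761⌉ = ⌈13756/761⌉ − ⌈13394/761⌉ = 19 − 18 = 1
n=38: ⌈(39·362)/761⌉ − ⌈(38·362)/761⌉ = ⌈14118/761⌉ − ⌈13756/761⌉ = 19 − 19 = 0
n=39: ⌈(40·362)/761⌉ − ⌈(39·362)/761⌉ = ⌈14480/761⌉ − ⌈14118/761⌉ = 20 − 19 = 1
n=40: ⌈(41·362)/761⌉ − ⌈(40·362)/761⌉ = ⌈14842/761⌉ − ⌈14480/761⌉ = 20 − 20 = 0
n=41: ⌈(42·362)/761⌉ − ⌈(41·362)/761⌉ = ⌈15204/761⌉ − ⌈14842/761⌉ = 20 − 20 = 0
n=42: ⌈(43·362)/761⌉ − ⌈(42·362)/761⌉ = ⌈15566/761⌉ − ⌈15204/761⌉ = 21 − 20 = 1
n=43: ⌈(44·362)/761⌉ − ⌈(43·362)/761⌉ = ⌈15928/761⌉ − ⌈15566/761⌉ = 21 − 21 = 0
n=44: ⌈(45·362)/761⌉ − ⌈(44·362)/761⌉ = ⌈16290/761⌉ − ⌈15928/761⌉ = 22 − 21 = 1
n=45: ⌈(46·362)/761⌉ − ⌈(45·362)/761⌉ = ⌈16652/761⌉ − ⌈16290/761⌉ = 22 − 22 = 0
n=46: ⌈(47·362)/761⌉ − ⌈(46·362)/761⌉ = ⌈17014/761⌉ − ⌈16652/761⌉ = 23 − 22 = 1
n=47: ⌈(48·362)/761⌉ − ⌈(47·362)/761⌉ = ⌈17376/761⌉ − ⌈17014/761⌉ = 23 − 23 = 0
n=48: ⌈(49·362)/761⌉ − ⌈(48·362)/761⌉ = ⌈17738/761⌉ − ⌈17376/761⌉ = 24 − 23 = 1
n=49: ⌈(50·362)/761⌉ − ⌈(49·362)/761⌉ = ⌈18100/761⌉ − ⌈17738/761⌉ = 24 − 24 = 0
n=50: ⌈(51·362)/761⌉ − ⌈(50·362)/761⌉ = ⌈18462/761⌉ − ⌈18100/761⌉ = 25 − 24 = 1
n=51: ⌈(52·362)/761⌉ − ⌈(51·362)/761⌉ = ⌈18824/761⌉ − ⌈18462/761⌉ = 25 − 25 = 0
n=52: ⌈(53·362)/761⌉ − ⌈(52·362)/761⌉ = ⌈19186/761⌉ − ⌈18824/761⌉ = 26 − 25 = 1
n=53: ⌈(54·362)/761⌉ − ⌈(53·362)/761⌉ = ⌈19548/761⌉ − ⌈19186/761⌉ = 26 − 26 = 0
n=54: ⌈(55·362)/761⌉ − ⌈(54·362)/761⌉ = ⌈19910/761⌉ − ⌈19548/761⌉ = 27 − 26 = 1
n=55: ⌈(56·362)/761⌉ − ⌈(55·362)/761⌉ = ⌈20272/761⌉ − ⌈19910/761⌉ = 27 − 27 = 0
n=56: ⌈(57·362)/761⌉ − ⌈(56·362)/761⌉ = ⌈20634/761⌉ − ⌈20272/761⌉ = 28 − 27 = 1
n=57: ⌈(58·362)/761⌉ − ⌈(57·362)/761⌉ = ⌈20996/761⌉ − ⌈20634/761⌉ = 28 − 28 = 0
n=58: ⌈(59·362)/761⌉ − ⌈(58·362)/761⌉ = ⌈21358/761⌉ − ⌈20996/761⌉ = 29 − 28 = 1
n=59: ⌈(60·362)/761⌉ − ⌈(59·362)/761⌉ = ⌈21720/761⌉ − ⌈21358/761⌉ = 29 − 29 = 0
n=60: ⌈(61·362)/761⌉ − ⌈(60·362)/761⌉ = ⌈22082/761⌉ − ⌈21720/761⌉ = 30 − 29 = 1
n=61: ⌈(62·362)/761⌉ − ⌈(61·362)/761⌉ = ⌈22444/761⌉ − ⌈22082/761⌉ = 30 − 30 = 0
n=62: ⌈(63·362)/761⌉ − ⌈(62·362)/761⌉ = ⌈22806/761⌉ − ⌈22444/761⌉ = 30 − 30 = 0
n=63: ⌈(64·362)/761⌉ − ⌈(63·362)/761⌉ = ⌈23168/761⌉ − ⌈22806/761⌉ = 31 − 30 = 1
n=64: ⌈(65·362)/761⌉ − ⌈(64·362)/761⌉ = ⌈23530/761⌉ − ⌈23168/761⌉ = 31 − 31 = 0
n=65: ⌈(66·362)/761⌉ − ⌈(65·362)/761⌉ = ⌈23892/761⌉ − ⌈23530/761⌉ = 32 − 31 = 1
n=66: ⌈(67·362)/761⌉ − ⌈(66·362)/761⌉ = ⌈24254/761⌉ − ⌈23892/761⌉ = 32 − 32 = 0
n=67: ⌈(68·362)/761⌉ − ⌈(67·362)/761⌉ = ⌈24616/761⌉ − ⌈24254/761⌉ = 33 − 32 = 1
n=68: ⌈(69·362)/761⌉ − ⌈(68·362)/761⌉ = ⌈24978/761⌉ − ⌈24616/761⌉ = 33 − 33 = 0
n=69: ⌈(70·362)/761⌉ − ⌈(69·362)/761⌉ = ⌈25340/761⌉ − ⌈24978/761⌉ = 34 − 33 = 1
n=70: ⌈(71·362)/761⌉ − ⌈(70·362)/761⌉ = ⌈25702/761⌉ − ⌈25340/761⌉ = 34 − 34 = 0
n=71: ⌈(72·362)/761⌉ − ⌈(71·362)/761⌉ = ⌈26064/761⌉ − ⌈25702/761⌉ = 35 − 34 = 1
n=72: ⌈(73·362)/761⌉ − ⌈(72·362)/761⌉ = ⌈26426/761⌉ − ⌈26064/761⌉ = 35 − 35 = 0
n=73: ⌈(74·362)/761⌉ − ⌈(73·362)/761⌉ = ⌈26788/761⌉ − ⌈26426/761⌉ = 36 − 35 = 1
n=74: ⌈(75·362)/761⌉ − ⌈(74·362)/761⌉ = ⌈27150/761⌉ − ⌈26788/761⌉ = 36 − 36 = 0
n=75: ⌈(76·362)/761⌉ − ⌈(75·362)/761⌉ = ⌈27512/761⌉ − ⌈27150/761⌉ = 37 − 36 = 1
n=76: ⌈(77·362)/761⌉ − ⌈(76·362)/761⌉ = ⌈27874/761⌉ − ⌈27512/761⌉ = 37 − 37 = 0
n=77: ⌈(78·362)/761⌉ − ⌈(77·362)/761⌉ = ⌈28236/761⌉ − ⌈27874/761⌉ = 38 − 37 = 1
n=78: ⌈(79·362)/761⌉ − ⌈(78·362)/761⌉ = ⌈28598/761⌉ − ⌈28236/761⌉ = 38 − 38 = 0
n=79: ⌈(80·362)/761⌉ − ⌈(79·362)/761⌉ = ⌈28960/761⌉ − ⌈28598/761⌉ = 39 − 38 = 1
n=80: ⌈(81·362)/761⌉ − ⌈(80·362)/761⌉ = ⌈29322/761⌉ − ⌈28960/761⌉ = 39 − 39 = 0
n=81: ⌈(82·362)/761⌉ − ⌈(81·362)/761⌉ = ⌈29684/761⌉ − ⌈29322/761⌉ = 40 − 39 = 1
n=82: ⌈(83·362)/761⌉ − ⌈(82·362)/761⌉ = ⌈30046/761⌉ − ⌈29684/761⌉ = 40 − 40 = 0

10101010101010101010010101010101010101010010101010101010101010010101010101010101010


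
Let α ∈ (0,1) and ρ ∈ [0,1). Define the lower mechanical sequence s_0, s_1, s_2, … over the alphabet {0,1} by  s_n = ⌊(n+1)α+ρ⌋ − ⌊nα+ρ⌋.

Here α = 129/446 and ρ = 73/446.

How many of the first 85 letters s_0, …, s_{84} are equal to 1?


#1s = Σ_{n=0}^{84} s_n = Σ_{n=0}^{84} (⌊(n+1)α+ρ⌋ − ⌊nα+ρ⌋)
the sum telescopes: every ⌊nα+ρ⌋ with 0 < n < 85 appears once with + and once with −, leaving ⌊85α+ρ⌋ − ⌊0·α+ρ⌋
85α + ρ = (85·129 + 73) / 446 = 11038/446
ρ = 73/446
⌊11038/446⌋ = 24,  ⌊73/446⌋ = 0
#1s = 24 − 0 = 24

24


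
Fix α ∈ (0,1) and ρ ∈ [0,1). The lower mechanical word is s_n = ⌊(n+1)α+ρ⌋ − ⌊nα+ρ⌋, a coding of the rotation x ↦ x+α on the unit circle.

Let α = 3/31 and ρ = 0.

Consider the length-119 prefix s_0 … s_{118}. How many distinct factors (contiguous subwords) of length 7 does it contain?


8

t_n = ⌊(n·3)/31⌋ for n = 0 … 119:
  n=0…9: ⌊0/31⌋=0 ⌊3/31⌋=0 ⌊6/31⌋=0 ⌊9/31⌋=0 ⌊12/31⌋=0 ⌊15/31⌋=0 ⌊18/31⌋=0 ⌊21/31⌋=0 ⌊24/31⌋=0 ⌊27/31⌋=0
  n=10…19: ⌊30/31⌋=0 ⌊33/31⌋=1 ⌊36/31⌋=1 ⌊39/31⌋=1 ⌊42/31⌋=1 ⌊45/31⌋=1 ⌊48/31⌋=1 ⌊51/31⌋=1 ⌊54/31⌋=1 ⌊57/31⌋=1
  n=20…29: ⌊60/31⌋=1 ⌊63/31⌋=2 ⌊66/31⌋=2 ⌊69/31⌋=2 ⌊72/31⌋=2 ⌊75/31⌋=2 ⌊78/31⌋=2 ⌊81/31⌋=2 ⌊84/31⌋=2 ⌊87/31⌋=2
  n=30…39: ⌊90/31⌋=2 ⌊93/31⌋=3 ⌊96/31⌋=3 ⌊99/31⌋=3 ⌊102/31⌋=3 ⌊105/31⌋=3 ⌊108/31⌋=3 ⌊111/31⌋=3 ⌊114/31⌋=3 ⌊117/31⌋=3
  n=40…49: ⌊120/31⌋=3 ⌊123/31⌋=3 ⌊126/31⌋=4 ⌊129/31⌋=4 ⌊132/31⌋=4 ⌊135/31⌋=4 ⌊138/31⌋=4 ⌊141/31⌋=4 ⌊144/31⌋=4 ⌊147/31⌋=4
  n=50…59: ⌊150/31⌋=4 ⌊153/31⌋=4 ⌊156/31⌋=5 ⌊159/31⌋=5 ⌊162/31⌋=5 ⌊165/31⌋=5 ⌊168/31⌋=5 ⌊171/31⌋=5 ⌊174/31⌋=5 ⌊177/31⌋=5
  n=60…69: ⌊180/31⌋=5 ⌊183/31⌋=5 ⌊186/31⌋=6 ⌊189/31⌋=6 ⌊192/31⌋=6 ⌊195/31⌋=6 ⌊198/31⌋=6 ⌊201/31⌋=6 ⌊204/31⌋=6 ⌊207/31⌋=6
  n=70…79: ⌊210/31⌋=6 ⌊213/31⌋=6 ⌊216/31⌋=6 ⌊219/31⌋=7 ⌊222/31⌋=7 ⌊225/31⌋=7 ⌊228/31⌋=7 ⌊231/31⌋=7 ⌊234/31⌋=7 ⌊237/31⌋=7
  n=80…89: ⌊240/31⌋=7 ⌊243/31⌋=7 ⌊246/31⌋=7 ⌊249/31⌋=8 ⌊252/31⌋=8 ⌊255/31⌋=8 ⌊258/31⌋=8 ⌊261/31⌋=8 ⌊264/31⌋=8 ⌊267/31⌋=8
  n=90…99: ⌊270/31⌋=8 ⌊273/31⌋=8 ⌊276/31⌋=8 ⌊279/31⌋=9 ⌊282/31⌋=9 ⌊285/31⌋=9 ⌊288/31⌋=9 ⌊291/31⌋=9 ⌊294/31⌋=9 ⌊297/31⌋=9
  n=100…109: ⌊300/31⌋=9 ⌊303/31⌋=9 ⌊306/31⌋=9 ⌊309/31⌋=9 ⌊312/31⌋=10 ⌊315/31⌋=10 ⌊318/31⌋=10 ⌊321/31⌋=10 ⌊324/31⌋=10 ⌊327/31⌋=10
  n=110…119: ⌊330/31⌋=10 ⌊333/31⌋=10 ⌊336/31⌋=10 ⌊339/31⌋=10 ⌊342/31⌋=11 ⌊345/31⌋=11 ⌊348/31⌋=11 ⌊351/31⌋=11 ⌊354/31⌋=11 ⌊357/31⌋=11
s_n = t_(n+1) − t_n for n = 0 … 118 gives
prefix = 00000000001000000000100000000010000000000100000000010000000001000000000010000000001000000000100000000001000000000100000
slide a length-7 window over [0..6] … [112..118] (113 windows); first occurrence of each distinct factor:
  [  0..  6] 0000000
  [  4.. 10] 0000001
  [  5.. 11] 0000010
  [  6.. 12] 0000100
  [  7.. 13] 0001000
  [  8.. 14] 0010000
  [  9.. 15] 0100000
  [ 10.. 16] 1000000
  (the other 105 windows repeat one of these)
distinct factors: {0000000, 0000001, 0000010, 0000100, 0001000, 0010000, 0100000, 1000000}
count = 8  (Sturmian bound for length 7 is 8)


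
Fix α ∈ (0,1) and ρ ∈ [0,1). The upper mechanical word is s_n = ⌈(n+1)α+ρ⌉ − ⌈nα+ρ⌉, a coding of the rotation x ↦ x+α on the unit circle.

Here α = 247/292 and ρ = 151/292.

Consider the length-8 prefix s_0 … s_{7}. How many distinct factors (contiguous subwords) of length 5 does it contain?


4

t_n = ⌈(n·247+151)/292⌉ for n = 0 … 8:
  n=0…8: ⌈151/292⌉=1 ⌈398/292⌉=2 ⌈645/292⌉=3 ⌈892/292⌉=4 ⌈1139/292⌉=4 ⌈1386/292⌉=5 ⌈1633/292⌉=6 ⌈1880/292⌉=7 ⌈2127/292⌉=8
s_n = t_(n+1) − t_n for n = 0 … 7 gives
prefix = 11101111
slide a length-5 window over [0..4] … [3..7] (4 windows); first occurrence of each distinct factor:
  [  0..  4] 11101
  [  1..  5] 11011
  [  2..  6] 10111
  [  3..  7] 01111
distinct factors: {01111, 10111, 11011, 11101}
count = 4  (Sturmian bound for length 5 is 6)


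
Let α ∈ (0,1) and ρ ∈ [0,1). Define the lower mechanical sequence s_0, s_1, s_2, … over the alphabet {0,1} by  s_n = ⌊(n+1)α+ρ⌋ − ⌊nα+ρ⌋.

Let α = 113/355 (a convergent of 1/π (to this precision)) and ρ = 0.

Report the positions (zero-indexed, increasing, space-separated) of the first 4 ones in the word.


3 6 9 12

n=0: ⌊113/355⌋−⌊0/355⌋ = 0−0 = 0
n=1: ⌊226/355⌋−⌊113/355⌋ = 0−0 = 0
n=2: ⌊339/355⌋−⌊226/355⌋ = 0−0 = 0
n=3: ⌊452/355⌋−⌊339/355⌋ = 1−0 = 1  ← one
n=4: ⌊565/355⌋−⌊452/355⌋ = 1−1 = 0
n=5: ⌊678/355⌋−⌊565/355⌋ = 1−1 = 0
n=6: ⌊791/355⌋−⌊678/355⌋ = 2−1 = 1  ← one
n=7: ⌊904/355⌋−⌊791/355⌋ = 2−2 = 0
n=8: ⌊1017/355⌋−⌊904/355⌋ = 2−2 = 0
n=9: ⌊1130/355⌋−⌊1017/355⌋ = 3−2 = 1  ← one
n=10: ⌊1243/355⌋−⌊1130/355⌋ = 3−3 = 0
n=11: ⌊1356/355⌋−⌊1243/355⌋ = 3−3 = 0
n=12: ⌊1469/355⌋−⌊1356/355⌋ = 4−3 = 1  ← one
positions of the first 4 ones: 3 6 9 12


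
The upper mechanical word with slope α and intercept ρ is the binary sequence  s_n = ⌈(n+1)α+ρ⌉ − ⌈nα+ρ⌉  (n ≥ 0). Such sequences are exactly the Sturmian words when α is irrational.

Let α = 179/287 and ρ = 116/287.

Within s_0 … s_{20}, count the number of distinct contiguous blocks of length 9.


t_n = ⌈(n·179+116)/287⌉ for n = 0 … 21:
  n=0…9: ⌈116/287⌉=1 ⌈295/287⌉=2 ⌈474/287⌉=2 ⌈653/287⌉=3 ⌈832/287⌉=3 ⌈1011/287⌉=4 ⌈1190/287⌉=5 ⌈1369/287⌉=5 ⌈1548/287⌉=6 ⌈1727/287⌉=7
  n=10…19: ⌈1906/287⌉=7 ⌈2085/287⌉=8 ⌈2264/287⌉=8 ⌈2443/287⌉=9 ⌈2622/287⌉=10 ⌈2801/287⌉=10 ⌈2980/287⌉=11 ⌈3159/287⌉=12 ⌈3338/287⌉=12 ⌈3517/287⌉=13
  n=20…21: ⌈3696/287⌉=13 ⌈3875/287⌉=14
s_n = t_(n+1) − t_n for n = 0 … 20 gives
prefix = 101011011010110110101
slide a length-9 window over [0..8] … [12..20] (13 windows); first occurrence of each distinct factor:
  [  0..  8] 101011011
  [  1..  9] 010110110
  [  2.. 10] 101101101
  [  3.. 11] 011011010
  [  4.. 12] 110110101
  [  5.. 13] 101101011
  [  6.. 14] 011010110
  [  7.. 15] 110101101
  (the other 5 windows repeat one of these)
distinct factors: {010110110, 011010110, 011011010, 101011011, 101101011, 101101101, 110101101, 110110101}
count = 8  (Sturmian bound for length 9 is 10)

8


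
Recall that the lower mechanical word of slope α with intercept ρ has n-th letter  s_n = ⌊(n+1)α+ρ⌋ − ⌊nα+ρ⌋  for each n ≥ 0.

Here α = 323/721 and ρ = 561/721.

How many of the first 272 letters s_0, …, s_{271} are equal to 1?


122

#1s = Σ_{n=0}^{271} s_n = Σ_{n=0}^{271} (⌊(n+1)α+ρ⌋ − ⌊nα+ρ⌋)
the sum telescopes: every ⌊nα+ρ⌋ with 0 < n < 272 appears once with + and once with −, leaving ⌊272α+ρ⌋ − ⌊0·α+ρ⌋
272α + ρ = (272·323 + 561) / 721 = 88417/721
ρ = 561/721
⌊88417/721⌋ = 122,  ⌊561/721⌋ = 0
#1s = 122 − 0 = 122


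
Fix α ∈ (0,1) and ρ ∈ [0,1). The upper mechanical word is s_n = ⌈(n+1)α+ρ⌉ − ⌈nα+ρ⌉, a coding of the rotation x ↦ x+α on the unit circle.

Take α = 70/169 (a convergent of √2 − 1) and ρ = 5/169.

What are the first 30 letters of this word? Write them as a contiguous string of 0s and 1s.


n=0: ⌈(1·70+5)/169⌉ − ⌈(0·70+5)/169⌉ = ⌈75/169⌉ − ⌈5/169⌉ = 1 − 1 = 0
n=1: ⌈(2·70+5)/169⌉ − ⌈(1·70+5)/169⌉ = ⌈145/169⌉ − ⌈75/169⌉ = 1 − 1 = 0
n=2: ⌈(3·70+5)/169⌉ − ⌈(2·70+5)/169⌉ = ⌈215/169⌉ − ⌈145/169⌉ = 2 − 1 = 1
n=3: ⌈(4·70+5)/169⌉ − ⌈(3·70+5)/169⌉ = ⌈285/169⌉ − ⌈215/169⌉ = 2 − 2 = 0
n=4: ⌈(5·70+5)/169⌉ − ⌈(4·70+5)/169⌉ = ⌈355/169⌉ − ⌈285/169⌉ = 3 − 2 = 1
n=5: ⌈(6·70+5)/169⌉ − ⌈(5·70+5)/169⌉ = ⌈425/169⌉ − ⌈355/169⌉ = 3 − 3 = 0
n=6: ⌈(7·70+5)/169⌉ − ⌈(6·70+5)/169⌉ = ⌈495/169⌉ − ⌈425/169⌉ = 3 − 3 = 0
n=7: ⌈(8·70+5)/169⌉ − ⌈(7·70+5)/169⌉ = ⌈565/169⌉ − ⌈495/169⌉ = 4 − 3 = 1
n=8: ⌈(9·70+5)/169⌉ − ⌈(8·70+5)/169⌉ = ⌈635/169⌉ − ⌈565/169⌉ = 4 − 4 = 0
n=9: ⌈(10·70+5)/169⌉ − ⌈(9·70+5)/169⌉ = ⌈705/169⌉ − ⌈635/169⌉ = 5 − 4 = 1
n=10: ⌈(11·70+5)/169⌉ − ⌈(10·70+5)/169⌉ = ⌈775/169⌉ − ⌈705/169⌉ = 5 − 5 = 0
n=11: ⌈(12·70+5)/169⌉ − ⌈(11·70+5)/169⌉ = ⌈845/169⌉ − ⌈775/169⌉ = 5 − 5 = 0
n=12: ⌈(13·70+5)/169⌉ − ⌈(12·70+5)/169⌉ = ⌈915/169⌉ − ⌈845/169⌉ = 6 − 5 = 1
n=13: ⌈(14·70+5)/169⌉ − ⌈(13·70+5)/169⌉ = ⌈985/169⌉ − ⌈915/169⌉ = 6 − 6 = 0
n=14: ⌈(15·70+5)/169⌉ − ⌈(14·70+5)/169⌉ = ⌈1055/169⌉ − ⌈985/169⌉ = 7 − 6 = 1
n=15: ⌈(16·70+5)/169⌉ − ⌈(15·70+5)/169⌉ = ⌈1125/169⌉ − ⌈1055/169⌉ = 7 − 7 = 0
n=16: ⌈(17·70+5)/169⌉ − ⌈(16·70+5)/169⌉ = ⌈1195/169⌉ − ⌈1125/169⌉ = 8 − 7 = 1
n=17: ⌈(18·70+5)/169⌉ − ⌈(17·70+5)/169⌉ = ⌈1265/169⌉ − ⌈1195/169⌉ = 8 − 8 = 0
n=18: ⌈(19·70+5)/169⌉ − ⌈(18·70+5)/169⌉ = ⌈1335/169⌉ − ⌈1265/169⌉ = 8 − 8 = 0
n=19: ⌈(20·70+5)/169⌉ − ⌈(19·70+5)/169⌉ = ⌈1405/169⌉ − ⌈1335/169⌉ = 9 − 8 = 1
n=20: ⌈(21·70+5)/169⌉ − ⌈(20·70+5)/169⌉ = ⌈1475/169⌉ − ⌈1405/169⌉ = 9 − 9 = 0
n=21: ⌈(22·70+5)/169⌉ − ⌈(21·70+5)/169⌉ = ⌈1545/169⌉ − ⌈1475/169⌉ = 10 − 9 = 1
n=22: ⌈(23·70+5)/169⌉ − ⌈(22·70+5)/169⌉ = ⌈1615/169⌉ − ⌈1545/169⌉ = 10 − 10 = 0
n=23: ⌈(24·70+5)/169⌉ − ⌈(23·70+5)/169⌉ = ⌈1685/169⌉ − ⌈1615/169⌉ = 10 − 10 = 0
n=24: ⌈(25·70+5)/169⌉ − ⌈(24·70+5)/169⌉ = ⌈1755/169⌉ − ⌈1685/169⌉ = 11 − 10 = 1
n=25: ⌈(26·70+5)/169⌉ − ⌈(25·70+5)/169⌉ = ⌈1825/169⌉ − ⌈1755/169⌉ = 11 − 11 = 0
n=26: ⌈(27·70+5)/169⌉ − ⌈(26·70+5)/169⌉ = ⌈1895/169⌉ − ⌈1825/169⌉ = 12 − 11 = 1
n=27: ⌈(28·70+5)/169⌉ − ⌈(27·70+5)/169⌉ = ⌈1965/169⌉ − ⌈1895/169⌉ = 12 − 12 = 0
n=28: ⌈(29·70+5)/169⌉ − ⌈(28·70+5)/169⌉ = ⌈2035/169⌉ − ⌈1965/169⌉ = 13 − 12 = 1
n=29: ⌈(30·70+5)/169⌉ − ⌈(29·70+5)/169⌉ = ⌈2105/169⌉ − ⌈2035/169⌉ = 13 − 13 = 0

001010010100101010010100101010


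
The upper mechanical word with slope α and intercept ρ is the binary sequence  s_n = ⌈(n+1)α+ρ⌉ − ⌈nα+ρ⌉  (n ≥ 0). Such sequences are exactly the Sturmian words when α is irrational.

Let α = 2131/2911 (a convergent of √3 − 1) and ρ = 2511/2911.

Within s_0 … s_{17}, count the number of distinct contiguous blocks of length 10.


t_n = ⌈(n·2131+2511)/2911⌉ for n = 0 … 18:
  n=0…9: ⌈2511/2911⌉=1 ⌈4642/2911⌉=2 ⌈6773/2911⌉=3 ⌈8904/2911⌉=4 ⌈11035/2911⌉=4 ⌈13166/2911⌉=5 ⌈15297/2911⌉=6 ⌈17428/2911⌉=6 ⌈19559/2911⌉=7 ⌈21690/2911⌉=8
  n=10…18: ⌈23821/2911⌉=9 ⌈25952/2911⌉=9 ⌈28083/2911⌉=10 ⌈30214/2911⌉=11 ⌈32345/2911⌉=12 ⌈34476/2911⌉=12 ⌈36607/2911⌉=13 ⌈38738/2911⌉=14 ⌈40869/2911⌉=15
s_n = t_(n+1) − t_n for n = 0 … 17 gives
prefix = 111011011101110111
slide a length-10 window over [0..9] … [8..17] (9 windows); first occurrence of each distinct factor:
  [  0..  9] 1110110111
  [  1.. 10] 1101101110
  [  2.. 11] 1011011101
  [  3.. 12] 0110111011
  [  4.. 13] 1101110111
  [  5.. 14] 1011101110
  [  6.. 15] 0111011101
  [  7.. 16] 1110111011
  (the other 1 window repeats one of these)
distinct factors: {0110111011, 0111011101, 1011011101, 1011101110, 1101101110, 1101110111, 1110110111, 1110111011}
count = 8  (Sturmian bound for length 10 is 11)

8


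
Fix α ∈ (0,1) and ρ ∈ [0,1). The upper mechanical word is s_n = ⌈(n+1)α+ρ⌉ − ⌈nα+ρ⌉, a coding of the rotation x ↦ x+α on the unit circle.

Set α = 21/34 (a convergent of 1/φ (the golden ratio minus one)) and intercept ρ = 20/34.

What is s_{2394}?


(n+1)α + ρ = (2395·21 + 20) / 34 = 50315/34
nα + ρ     = (2394·21 + 20) / 34 = 50294/34
⌈50315/34⌉ = 1480,  ⌈50294/34⌉ = 1480
s_{2394} = 1480 − 1480 = 0

0


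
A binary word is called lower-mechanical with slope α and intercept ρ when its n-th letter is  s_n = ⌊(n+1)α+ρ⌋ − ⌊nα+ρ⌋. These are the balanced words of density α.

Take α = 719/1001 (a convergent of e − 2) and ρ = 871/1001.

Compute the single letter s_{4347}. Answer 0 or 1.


0

(n+1)α + ρ = (4348·719 + 871) / 1001 = 3127083/1001
nα + ρ     = (4347·719 + 871) / 1001 = 3126364/1001
⌊3127083/1001⌋ = 3123,  ⌊3126364/1001⌋ = 3123
s_{4347} = 3123 − 3123 = 0


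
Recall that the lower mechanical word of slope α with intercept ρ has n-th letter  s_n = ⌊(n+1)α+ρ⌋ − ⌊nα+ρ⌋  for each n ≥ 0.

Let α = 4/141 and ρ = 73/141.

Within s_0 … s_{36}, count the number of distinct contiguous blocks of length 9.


10

t_n = ⌊(n·4+73)/141⌋ for n = 0 … 37:
  n=0…9: ⌊73/141⌋=0 ⌊77/141⌋=0 ⌊81/141⌋=0 ⌊85/141⌋=0 ⌊89/141⌋=0 ⌊93/141⌋=0 ⌊97/141⌋=0 ⌊101/141⌋=0 ⌊105/141⌋=0 ⌊109/141⌋=0
  n=10…19: ⌊113/141⌋=0 ⌊117/141⌋=0 ⌊121/141⌋=0 ⌊125/141⌋=0 ⌊129/141⌋=0 ⌊133/141⌋=0 ⌊137/141⌋=0 ⌊141/141⌋=1 ⌊145/141⌋=1 ⌊149/141⌋=1
  n=20…29: ⌊153/141⌋=1 ⌊157/141⌋=1 ⌊161/141⌋=1 ⌊165/141⌋=1 ⌊169/141⌋=1 ⌊173/141⌋=1 ⌊177/141⌋=1 ⌊181/141⌋=1 ⌊185/141⌋=1 ⌊189/141⌋=1
  n=30…37: ⌊193/141⌋=1 ⌊197/141⌋=1 ⌊201/141⌋=1 ⌊205/141⌋=1 ⌊209/141⌋=1 ⌊213/141⌋=1 ⌊217/141⌋=1 ⌊221/141⌋=1
s_n = t_(n+1) − t_n for n = 0 … 36 gives
prefix = 0000000000000000100000000000000000000
slide a length-9 window over [0..8] … [28..36] (29 windows); first occurrence of each distinct factor:
  [  0..  8] 000000000
  [  8.. 16] 000000001
  [  9.. 17] 000000010
  [ 10.. 18] 000000100
  [ 11.. 19] 000001000
  [ 12.. 20] 000010000
  [ 13.. 21] 000100000
  [ 14.. 22] 001000000
  [ 15.. 23] 010000000
  [ 16.. 24] 100000000
  (the other 19 windows repeat one of these)
distinct factors: {000000000, 000000001, 000000010, 000000100, 000001000, 000010000, 000100000, 001000000, 010000000, 100000000}
count = 10  (Sturmian bound for length 9 is 10)


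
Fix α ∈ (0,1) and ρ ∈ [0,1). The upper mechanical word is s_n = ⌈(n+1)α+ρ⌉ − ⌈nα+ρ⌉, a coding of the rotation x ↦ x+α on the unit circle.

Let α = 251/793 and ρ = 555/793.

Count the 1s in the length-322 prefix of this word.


#1s = Σ_{n=0}^{321} s_n = Σ_{n=0}^{321} (⌈(n+1)α+ρ⌉ − ⌈nα+ρ⌉)
the sum telescopes: every ⌈nα+ρ⌉ with 0 < n < 322 appears once with + and once with −, leaving ⌈322α+ρ⌉ − ⌈0·α+ρ⌉
322α + ρ = (322·251 + 555) / 793 = 81377/793
ρ = 555/793
⌈81377/793⌉ = 103,  ⌈555/793⌉ = 1
#1s = 103 − 1 = 102

102


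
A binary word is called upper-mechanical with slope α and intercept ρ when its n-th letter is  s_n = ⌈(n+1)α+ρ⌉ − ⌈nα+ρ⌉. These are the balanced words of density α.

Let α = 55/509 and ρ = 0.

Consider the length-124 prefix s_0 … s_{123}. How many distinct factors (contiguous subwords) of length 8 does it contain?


9

t_n = ⌈(n·55)/509⌉ for n = 0 … 124:
  n=0…9: ⌈0/509⌉=0 ⌈55/509⌉=1 ⌈110/509⌉=1 ⌈165/509⌉=1 ⌈220/509⌉=1 ⌈275/509⌉=1 ⌈330/509⌉=1 ⌈385/509⌉=1 ⌈440/509⌉=1 ⌈495/509⌉=1
  n=10…19: ⌈550/509⌉=2 ⌈605/509⌉=2 ⌈660/509⌉=2 ⌈715/509⌉=2 ⌈770/509⌉=2 ⌈825/509⌉=2 ⌈880/509⌉=2 ⌈935/509⌉=2 ⌈990/509⌉=2 ⌈1045/509⌉=3
  n=20…29: ⌈1100/509⌉=3 ⌈1155/509⌉=3 ⌈1210/509⌉=3 ⌈1265/509⌉=3 ⌈1320/509⌉=3 ⌈1375/509⌉=3 ⌈1430/509⌉=3 ⌈1485/509⌉=3 ⌈1540/509⌉=4 ⌈1595/509⌉=4
  n=30…39: ⌈1650/509⌉=4 ⌈1705/509⌉=4 ⌈1760/509⌉=4 ⌈1815/509⌉=4 ⌈1870/509⌉=4 ⌈1925/509⌉=4 ⌈1980/509⌉=4 ⌈2035/509⌉=4 ⌈2090/509⌉=5 ⌈2145/509⌉=5
  n=40…49: ⌈2200/509⌉=5 ⌈2255/509⌉=5 ⌈2310/509⌉=5 ⌈2365/509⌉=5 ⌈2420/509⌉=5 ⌈2475/509⌉=5 ⌈2530/509⌉=5 ⌈2585/509⌉=6 ⌈2640/509⌉=6 ⌈2695/509⌉=6
  n=50…59: ⌈2750/509⌉=6 ⌈2805/509⌉=6 ⌈2860/509⌉=6 ⌈2915/509⌉=6 ⌈2970/509⌉=6 ⌈3025/509⌉=6 ⌈3080/509⌉=7 ⌈3135/509⌉=7 ⌈3190/509⌉=7 ⌈3245/509⌉=7
  n=60…69: ⌈3300/509⌉=7 ⌈3355/509⌉=7 ⌈3410/509⌉=7 ⌈3465/509⌉=7 ⌈3520/509⌉=7 ⌈3575/509⌉=8 ⌈3630/509⌉=8 ⌈3685/509⌉=8 ⌈3740/509⌉=8 ⌈3795/509⌉=8
  n=70…79: ⌈3850/509⌉=8 ⌈3905/509⌉=8 ⌈3960/509⌉=8 ⌈4015/509⌉=8 ⌈4070/509⌉=8 ⌈4125/509⌉=9 ⌈4180/509⌉=9 ⌈4235/509⌉=9 ⌈4290/509⌉=9 ⌈4345/509⌉=9
  n=80…89: ⌈4400/509⌉=9 ⌈4455/509⌉=9 ⌈4510/509⌉=9 ⌈4565/509⌉=9 ⌈4620/509⌉=10 ⌈4675/509⌉=10 ⌈4730/509⌉=10 ⌈4785/509⌉=10 ⌈4840/509⌉=10 ⌈4895/509⌉=10
  n=90…99: ⌈4950/509⌉=10 ⌈5005/509⌉=10 ⌈5060/509⌉=10 ⌈5115/509⌉=11 ⌈5170/509⌉=11 ⌈5225/509⌉=11 ⌈5280/509⌉=11 ⌈5335/509⌉=11 ⌈5390/509⌉=11 ⌈5445/509⌉=11
  n=100…109: ⌈5500/509⌉=11 ⌈5555/509⌉=11 ⌈5610/509⌉=12 ⌈5665/509⌉=12 ⌈5720/509⌉=12 ⌈5775/509⌉=12 ⌈5830/509⌉=12 ⌈5885/509⌉=12 ⌈5940/509⌉=12 ⌈5995/509⌉=12
  n=110…119: ⌈6050/509⌉=12 ⌈6105/509⌉=12 ⌈6160/509⌉=13 ⌈6215/509⌉=13 ⌈6270/509⌉=13 ⌈6325/509⌉=13 ⌈6380/509⌉=13 ⌈6435/509⌉=13 ⌈6490/509⌉=13 ⌈6545/509⌉=13
  n=120…124: ⌈6600/509⌉=13 ⌈6655/509⌉=14 ⌈6710/509⌉=14 ⌈6765/509⌉=14 ⌈6820/509⌉=14
s_n = t_(n+1) − t_n for n = 0 … 123 gives
prefix = 1000000001000000001000000001000000000100000000100000000100000000100000000010000000010000000010000000010000000001000000001000
slide a length-8 window over [0..7] … [116..123] (117 windows); first occurrence of each distinct factor:
  [  0..  7] 10000000
  [  1..  8] 00000000
  [  2..  9] 00000001
  [  3.. 10] 00000010
  [  4.. 11] 00000100
  [  5.. 12] 00001000
  [  6.. 13] 00010000
  [  7.. 14] 00100000
  [  8.. 15] 01000000
  (the other 108 windows repeat one of these)
distinct factors: {00000000, 00000001, 00000010, 00000100, 00001000, 00010000, 00100000, 01000000, 10000000}
count = 9  (Sturmian bound for length 8 is 9)
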